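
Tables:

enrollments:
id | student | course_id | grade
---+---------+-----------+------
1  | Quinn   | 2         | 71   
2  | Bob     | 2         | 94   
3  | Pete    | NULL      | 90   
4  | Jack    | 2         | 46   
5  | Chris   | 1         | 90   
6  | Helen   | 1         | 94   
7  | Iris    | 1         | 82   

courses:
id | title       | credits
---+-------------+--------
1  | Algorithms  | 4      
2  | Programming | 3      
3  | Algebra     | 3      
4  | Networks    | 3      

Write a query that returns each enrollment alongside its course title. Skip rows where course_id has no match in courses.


INNER JOIN keeps only enrollments rows whose course_id matches an id in courses. Walk through each enrollment:
  - enrollment 1 (Quinn): course_id=2 -> matches Programming
  - enrollment 2 (Bob): course_id=2 -> matches Programming
  - enrollment 3 (Pete): course_id=NULL, no match -> dropped
  - enrollment 4 (Jack): course_id=2 -> matches Programming
  - enrollment 5 (Chris): course_id=1 -> matches Algorithms
  - enrollment 6 (Helen): course_id=1 -> matches Algorithms
  - enrollment 7 (Iris): course_id=1 -> matches Algorithms
So 1 of 7 rows is dropped.

SQL:
SELECT a.student, b.title AS course
FROM enrollments a
INNER JOIN courses b ON a.course_id = b.id

Result:
student | course     
--------+------------
Quinn   | Programming
Bob     | Programming
Jack    | Programming
Chris   | Algorithms 
Helen   | Algorithms 
Iris    | Algorithms 


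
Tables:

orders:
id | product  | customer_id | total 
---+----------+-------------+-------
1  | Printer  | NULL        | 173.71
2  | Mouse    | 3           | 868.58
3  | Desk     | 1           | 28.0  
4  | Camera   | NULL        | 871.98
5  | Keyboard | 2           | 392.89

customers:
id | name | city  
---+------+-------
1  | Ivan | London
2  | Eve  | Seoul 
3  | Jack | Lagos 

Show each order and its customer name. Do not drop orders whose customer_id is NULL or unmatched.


LEFT JOIN keeps every row from orders (the left table); where customer_id has no match in customers, the customer columns become NULL. Walk through each order:
  - order 1 (Printer): customer_id=NULL, no match -> kept with NULL
  - order 2 (Mouse): customer_id=3 -> matches Jack
  - order 3 (Desk): customer_id=1 -> matches Ivan
  - order 4 (Camera): customer_id=NULL, no match -> kept with NULL
  - order 5 (Keyboard): customer_id=2 -> matches Eve
All 5 rows appear; 2 have NULL customer.

SQL:
SELECT a.product, b.name AS customer
FROM orders a
LEFT JOIN customers b ON a.customer_id = b.id

Result:
product  | customer
---------+---------
Printer  | NULL    
Mouse    | Jack    
Desk     | Ivan    
Camera   | NULL    
Keyboard | Eve     


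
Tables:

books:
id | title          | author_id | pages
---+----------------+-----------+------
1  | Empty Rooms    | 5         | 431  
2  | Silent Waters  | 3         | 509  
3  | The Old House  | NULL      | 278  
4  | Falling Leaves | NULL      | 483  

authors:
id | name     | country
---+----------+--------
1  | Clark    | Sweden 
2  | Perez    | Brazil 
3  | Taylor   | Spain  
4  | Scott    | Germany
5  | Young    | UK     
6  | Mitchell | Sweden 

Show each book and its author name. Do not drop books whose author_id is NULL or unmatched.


LEFT JOIN keeps every row from books (the left table); where author_id has no match in authors, the author columns become NULL. Walk through each book:
  - book 1 (Empty Rooms): author_id=5 -> matches Young
  - book 2 (Silent Waters): author_id=3 -> matches Taylor
  - book 3 (The Old House): author_id=NULL, no match -> kept with NULL
  - book 4 (Falling Leaves): author_id=NULL, no match -> kept with NULL
All 4 rows appear; 2 have NULL author.

SQL:
SELECT a.title, b.name AS author
FROM books a
LEFT JOIN authors b ON a.author_id = b.id

Result:
title          | author
---------------+-------
Empty Rooms    | Young 
Silent Waters  | Taylor
The Old House  | NULL  
Falling Leaves | NULL  


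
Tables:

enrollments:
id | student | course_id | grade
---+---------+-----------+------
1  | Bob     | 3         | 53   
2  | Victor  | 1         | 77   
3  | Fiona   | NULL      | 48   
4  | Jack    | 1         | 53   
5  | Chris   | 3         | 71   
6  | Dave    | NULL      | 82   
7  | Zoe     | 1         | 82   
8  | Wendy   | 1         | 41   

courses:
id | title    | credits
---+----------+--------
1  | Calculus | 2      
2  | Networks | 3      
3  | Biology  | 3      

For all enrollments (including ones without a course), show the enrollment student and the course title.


LEFT JOIN keeps every row from enrollments (the left table); where course_id has no match in courses, the course columns become NULL. Walk through each enrollment:
  - enrollment 1 (Bob): course_id=3 -> matches Biology
  - enrollment 2 (Victor): course_id=1 -> matches Calculus
  - enrollment 3 (Fiona): course_id=NULL, no match -> kept with NULL
  - enrollment 4 (Jack): course_id=1 -> matches Calculus
  - enrollment 5 (Chris): course_id=3 -> matches Biology
  - enrollment 6 (Dave): course_id=NULL, no match -> kept with NULL
  - enrollment 7 (Zoe): course_id=1 -> matches Calculus
  - enrollment 8 (Wendy): course_id=1 -> matches Calculus
All 8 rows appear; 2 have NULL course.

SQL:
SELECT a.student, b.title AS course
FROM enrollments a
LEFT JOIN courses b ON a.course_id = b.id

Result:
student | course  
--------+---------
Bob     | Biology 
Victor  | Calculus
Fiona   | NULL    
Jack    | Calculus
Chris   | Biology 
Dave    | NULL    
Zoe     | Calculus
Wendy   | Calculus


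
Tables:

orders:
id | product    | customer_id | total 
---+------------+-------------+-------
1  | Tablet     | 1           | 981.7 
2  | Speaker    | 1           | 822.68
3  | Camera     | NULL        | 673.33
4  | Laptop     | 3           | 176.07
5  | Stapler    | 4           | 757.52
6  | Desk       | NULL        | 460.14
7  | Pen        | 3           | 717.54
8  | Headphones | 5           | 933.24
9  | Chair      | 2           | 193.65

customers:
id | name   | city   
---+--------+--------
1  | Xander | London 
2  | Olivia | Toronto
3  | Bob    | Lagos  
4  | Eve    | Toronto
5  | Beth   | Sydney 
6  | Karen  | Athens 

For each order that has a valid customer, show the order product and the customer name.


INNER JOIN keeps only orders rows whose customer_id matches an id in customers. Walk through each order:
  - order 1 (Tablet): customer_id=1 -> matches Xander
  - order 2 (Speaker): customer_id=1 -> matches Xander
  - order 3 (Camera): customer_id=NULL, no match -> dropped
  - order 4 (Laptop): customer_id=3 -> matches Bob
  - order 5 (Stapler): customer_id=4 -> matches Eve
  - order 6 (Desk): customer_id=NULL, no match -> dropped
  - order 7 (Pen): customer_id=3 -> matches Bob
  - order 8 (Headphones): customer_id=5 -> matches Beth
  - order 9 (Chair): customer_id=2 -> matches Olivia
So 2 of 9 rows are dropped.

SQL:
SELECT a.product, b.name AS customer
FROM orders a
INNER JOIN customers b ON a.customer_id = b.id

Result:
product    | customer
-----------+---------
Tablet     | Xander  
Speaker    | Xander  
Laptop     | Bob     
Stapler    | Eve     
Pen        | Bob     
Headphones | Beth    
Chair      | Olivia  


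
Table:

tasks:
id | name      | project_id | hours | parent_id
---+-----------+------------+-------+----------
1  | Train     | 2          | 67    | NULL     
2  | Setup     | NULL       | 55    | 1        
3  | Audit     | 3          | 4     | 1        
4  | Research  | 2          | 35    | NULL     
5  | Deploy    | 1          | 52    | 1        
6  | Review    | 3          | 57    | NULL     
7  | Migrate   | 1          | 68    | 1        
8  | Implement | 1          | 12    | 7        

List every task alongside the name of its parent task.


This is a self-join: tasks is joined to a second copy of itself, matching each row's parent_id to another row's id. Use LEFT JOIN so rows with parent_id=NULL are kept.
  - task 1 (Train): parent_id=NULL -> NULL
  - task 2 (Setup): parent_id=1 -> Train
  - task 3 (Audit): parent_id=1 -> Train
  - task 4 (Research): parent_id=NULL -> NULL
  - task 5 (Deploy): parent_id=1 -> Train
  - task 6 (Review): parent_id=NULL -> NULL
  - task 7 (Migrate): parent_id=1 -> Train
  - task 8 (Implement): parent_id=7 -> Migrate

SQL:
SELECT a.name AS item, b.name AS parent
FROM tasks a
LEFT JOIN tasks b ON a.parent_id = b.id

Result:
item      | parent 
----------+--------
Train     | NULL   
Setup     | Train  
Audit     | Train  
Research  | NULL   
Deploy    | Train  
Review    | NULL   
Migrate   | Train  
Implement | Migrate


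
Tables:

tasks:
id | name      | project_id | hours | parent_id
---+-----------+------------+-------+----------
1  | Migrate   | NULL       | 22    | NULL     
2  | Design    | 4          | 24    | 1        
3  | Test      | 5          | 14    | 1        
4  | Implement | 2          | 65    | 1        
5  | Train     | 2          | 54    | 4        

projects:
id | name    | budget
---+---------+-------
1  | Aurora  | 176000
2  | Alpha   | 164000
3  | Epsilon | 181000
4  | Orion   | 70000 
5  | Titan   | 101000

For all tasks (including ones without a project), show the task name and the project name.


LEFT JOIN keeps every row from tasks (the left table); where project_id has no match in projects, the project columns become NULL. Walk through each task:
  - task 1 (Migrate): project_id=NULL, no match -> kept with NULL
  - task 2 (Design): project_id=4 -> matches Orion
  - task 3 (Test): project_id=5 -> matches Titan
  - task 4 (Implement): project_id=2 -> matches Alpha
  - task 5 (Train): project_id=2 -> matches Alpha
All 5 rows appear; 1 has NULL project.

SQL:
SELECT a.name, b.name AS project
FROM tasks a
LEFT JOIN projects b ON a.project_id = b.id

Result:
name      | project
----------+--------
Migrate   | NULL   
Design    | Orion  
Test      | Titan  
Implement | Alpha  
Train     | Alpha  


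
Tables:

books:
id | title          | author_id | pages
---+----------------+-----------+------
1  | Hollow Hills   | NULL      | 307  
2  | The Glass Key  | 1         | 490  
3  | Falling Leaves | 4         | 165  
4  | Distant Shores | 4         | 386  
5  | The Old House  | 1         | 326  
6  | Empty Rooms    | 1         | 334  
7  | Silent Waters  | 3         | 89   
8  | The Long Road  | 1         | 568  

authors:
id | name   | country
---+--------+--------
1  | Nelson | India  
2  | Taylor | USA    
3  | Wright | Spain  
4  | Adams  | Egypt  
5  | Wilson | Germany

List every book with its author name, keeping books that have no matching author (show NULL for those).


LEFT JOIN keeps every row from books (the left table); where author_id has no match in authors, the author columns become NULL. Walk through each book:
  - book 1 (Hollow Hills): author_id=NULL, no match -> kept with NULL
  - book 2 (The Glass Key): author_id=1 -> matches Nelson
  - book 3 (Falling Leaves): author_id=4 -> matches Adams
  - book 4 (Distant Shores): author_id=4 -> matches Adams
  - book 5 (The Old House): author_id=1 -> matches Nelson
  - book 6 (Empty Rooms): author_id=1 -> matches Nelson
  - book 7 (Silent Waters): author_id=3 -> matches Wright
  - book 8 (The Long Road): author_id=1 -> matches Nelson
All 8 rows appear; 1 has NULL author.

SQL:
SELECT a.title, b.name AS author
FROM books a
LEFT JOIN authors b ON a.author_id = b.id

Result:
title          | author
---------------+-------
Hollow Hills   | NULL  
The Glass Key  | Nelson
Falling Leaves | Adams 
Distant Shores | Adams 
The Old House  | Nelson
Empty Rooms    | Nelson
Silent Waters  | Wright
The Long Road  | Nelson


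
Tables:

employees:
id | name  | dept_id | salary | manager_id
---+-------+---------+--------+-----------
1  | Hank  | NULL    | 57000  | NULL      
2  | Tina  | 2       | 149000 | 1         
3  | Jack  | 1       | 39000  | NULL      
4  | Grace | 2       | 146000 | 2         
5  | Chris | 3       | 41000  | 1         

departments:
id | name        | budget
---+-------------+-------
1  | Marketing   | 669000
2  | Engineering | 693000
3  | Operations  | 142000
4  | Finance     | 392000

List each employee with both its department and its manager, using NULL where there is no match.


Two LEFT JOINs from the same base table employees: one to departments via dept_id, one to employees itself via manager_id. Both are LEFT so every employee is preserved.
Match against departments:
  - employee 1 (Hank): dept_id=NULL, no match -> kept with NULL
  - employee 2 (Tina): dept_id=2 -> matches Engineering
  - employee 3 (Jack): dept_id=1 -> matches Marketing
  - employee 4 (Grace): dept_id=2 -> matches Engineering
  - employee 5 (Chris): dept_id=3 -> matches Operations
Match against employees (self):
  - employee 1 (Hank): manager_id=NULL -> NULL
  - employee 2 (Tina): manager_id=1 -> Hank
  - employee 3 (Jack): manager_id=NULL -> NULL
  - employee 4 (Grace): manager_id=2 -> Tina
  - employee 5 (Chris): manager_id=1 -> Hank

SQL:
SELECT a.name, b.name AS department, c.name AS manager
FROM employees a
LEFT JOIN departments b ON a.dept_id = b.id
LEFT JOIN employees c ON a.manager_id = c.id

Result:
name  | department  | manager
------+-------------+--------
Hank  | NULL        | NULL   
Tina  | Engineering | Hank   
Jack  | Marketing   | NULL   
Grace | Engineering | Tina   
Chris | Operations  | Hank   


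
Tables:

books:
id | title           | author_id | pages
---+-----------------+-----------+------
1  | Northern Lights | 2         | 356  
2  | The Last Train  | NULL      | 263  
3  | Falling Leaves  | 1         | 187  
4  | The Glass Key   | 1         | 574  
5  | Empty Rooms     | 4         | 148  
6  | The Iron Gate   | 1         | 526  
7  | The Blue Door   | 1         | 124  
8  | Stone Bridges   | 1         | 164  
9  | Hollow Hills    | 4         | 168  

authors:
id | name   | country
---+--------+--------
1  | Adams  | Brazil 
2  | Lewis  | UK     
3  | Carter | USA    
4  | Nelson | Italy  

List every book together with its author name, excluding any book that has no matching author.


INNER JOIN keeps only books rows whose author_id matches an id in authors. Walk through each book:
  - book 1 (Northern Lights): author_id=2 -> matches Lewis
  - book 2 (The Last Train): author_id=NULL, no match -> dropped
  - book 3 (Falling Leaves): author_id=1 -> matches Adams
  - book 4 (The Glass Key): author_id=1 -> matches Adams
  - book 5 (Empty Rooms): author_id=4 -> matches Nelson
  - book 6 (The Iron Gate): author_id=1 -> matches Adams
  - book 7 (The Blue Door): author_id=1 -> matches Adams
  - book 8 (Stone Bridges): author_id=1 -> matches Adams
  - book 9 (Hollow Hills): author_id=4 -> matches Nelson
So 1 of 9 rows is dropped.

SQL:
SELECT a.title, b.name AS author
FROM books a
INNER JOIN authors b ON a.author_id = b.id

Result:
title           | author
----------------+-------
Northern Lights | Lewis 
Falling Leaves  | Adams 
The Glass Key   | Adams 
Empty Rooms     | Nelson
The Iron Gate   | Adams 
The Blue Door   | Adams 
Stone Bridges   | Adams 
Hollow Hills    | Nelson


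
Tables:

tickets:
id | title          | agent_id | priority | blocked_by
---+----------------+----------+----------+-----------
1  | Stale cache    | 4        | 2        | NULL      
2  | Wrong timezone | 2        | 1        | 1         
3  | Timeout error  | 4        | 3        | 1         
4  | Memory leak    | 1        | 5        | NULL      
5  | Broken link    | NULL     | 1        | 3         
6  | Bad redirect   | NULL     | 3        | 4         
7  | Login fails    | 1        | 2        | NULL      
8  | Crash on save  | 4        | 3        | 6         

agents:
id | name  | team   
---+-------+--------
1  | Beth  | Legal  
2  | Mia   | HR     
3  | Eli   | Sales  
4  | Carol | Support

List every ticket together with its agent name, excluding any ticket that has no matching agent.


INNER JOIN keeps only tickets rows whose agent_id matches an id in agents. Walk through each ticket:
  - ticket 1 (Stale cache): agent_id=4 -> matches Carol
  - ticket 2 (Wrong timezone): agent_id=2 -> matches Mia
  - ticket 3 (Timeout error): agent_id=4 -> matches Carol
  - ticket 4 (Memory leak): agent_id=1 -> matches Beth
  - ticket 5 (Broken link): agent_id=NULL, no match -> dropped
  - ticket 6 (Bad redirect): agent_id=NULL, no match -> dropped
  - ticket 7 (Login fails): agent_id=1 -> matches Beth
  - ticket 8 (Crash on save): agent_id=4 -> matches Carol
So 2 of 8 rows are dropped.

SQL:
SELECT a.title, b.name AS agent
FROM tickets a
INNER JOIN agents b ON a.agent_id = b.id

Result:
title          | agent
---------------+------
Stale cache    | Carol
Wrong timezone | Mia  
Timeout error  | Carol
Memory leak    | Beth 
Login fails    | Beth 
Crash on save  | Carol


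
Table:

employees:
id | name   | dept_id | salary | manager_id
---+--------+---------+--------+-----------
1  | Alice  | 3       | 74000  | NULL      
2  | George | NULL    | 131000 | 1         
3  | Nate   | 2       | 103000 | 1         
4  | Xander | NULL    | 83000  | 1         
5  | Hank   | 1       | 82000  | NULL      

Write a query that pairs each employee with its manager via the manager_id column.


This is a self-join: employees is joined to a second copy of itself, matching each row's manager_id to another row's id. Use LEFT JOIN so rows with manager_id=NULL are kept.
  - employee 1 (Alice): manager_id=NULL -> NULL
  - employee 2 (George): manager_id=1 -> Alice
  - employee 3 (Nate): manager_id=1 -> Alice
  - employee 4 (Xander): manager_id=1 -> Alice
  - employee 5 (Hank): manager_id=NULL -> NULL

SQL:
SELECT a.name AS item, b.name AS manager
FROM employees a
LEFT JOIN employees b ON a.manager_id = b.id

Result:
item   | manager
-------+--------
Alice  | NULL   
George | Alice  
Nate   | Alice  
Xander | Alice  
Hank   | NULL   


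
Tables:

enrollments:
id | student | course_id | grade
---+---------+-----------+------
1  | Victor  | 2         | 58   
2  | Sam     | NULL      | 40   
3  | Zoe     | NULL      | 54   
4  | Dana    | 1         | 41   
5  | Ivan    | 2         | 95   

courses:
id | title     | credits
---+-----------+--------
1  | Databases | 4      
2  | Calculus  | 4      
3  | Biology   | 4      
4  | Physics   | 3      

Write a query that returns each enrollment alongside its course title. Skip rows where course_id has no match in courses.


INNER JOIN keeps only enrollments rows whose course_id matches an id in courses. Walk through each enrollment:
  - enrollment 1 (Victor): course_id=2 -> matches Calculus
  - enrollment 2 (Sam): course_id=NULL, no match -> dropped
  - enrollment 3 (Zoe): course_id=NULL, no match -> dropped
  - enrollment 4 (Dana): course_id=1 -> matches Databases
  - enrollment 5 (Ivan): course_id=2 -> matches Calculus
So 2 of 5 rows are dropped.

SQL:
SELECT a.student, b.title AS course
FROM enrollments a
INNER JOIN courses b ON a.course_id = b.id

Result:
student | course   
--------+----------
Victor  | Calculus 
Dana    | Databases
Ivan    | Calculus 


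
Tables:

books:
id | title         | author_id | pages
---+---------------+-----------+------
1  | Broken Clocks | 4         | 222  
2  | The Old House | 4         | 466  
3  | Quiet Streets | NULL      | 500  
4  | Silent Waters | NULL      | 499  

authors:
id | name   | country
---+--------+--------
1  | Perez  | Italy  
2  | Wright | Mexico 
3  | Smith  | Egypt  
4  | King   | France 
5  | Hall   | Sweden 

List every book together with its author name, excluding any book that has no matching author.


INNER JOIN keeps only books rows whose author_id matches an id in authors. Walk through each book:
  - book 1 (Broken Clocks): author_id=4 -> matches King
  - book 2 (The Old House): author_id=4 -> matches King
  - book 3 (Quiet Streets): author_id=NULL, no match -> dropped
  - book 4 (Silent Waters): author_id=NULL, no match -> dropped
So 2 of 4 rows are dropped.

SQL:
SELECT a.title, b.name AS author
FROM books a
INNER JOIN authors b ON a.author_id = b.id

Result:
title         | author
--------------+-------
Broken Clocks | King  
The Old House | King  


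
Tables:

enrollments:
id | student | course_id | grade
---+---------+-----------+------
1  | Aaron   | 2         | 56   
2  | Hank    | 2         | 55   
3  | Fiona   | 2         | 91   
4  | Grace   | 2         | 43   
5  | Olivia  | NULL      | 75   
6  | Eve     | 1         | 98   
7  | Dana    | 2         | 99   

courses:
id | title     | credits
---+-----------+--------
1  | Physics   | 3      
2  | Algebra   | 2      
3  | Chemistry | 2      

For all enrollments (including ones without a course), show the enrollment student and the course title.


LEFT JOIN keeps every row from enrollments (the left table); where course_id has no match in courses, the course columns become NULL. Walk through each enrollment:
  - enrollment 1 (Aaron): course_id=2 -> matches Algebra
  - enrollment 2 (Hank): course_id=2 -> matches Algebra
  - enrollment 3 (Fiona): course_id=2 -> matches Algebra
  - enrollment 4 (Grace): course_id=2 -> matches Algebra
  - enrollment 5 (Olivia): course_id=NULL, no match -> kept with NULL
  - enrollment 6 (Eve): course_id=1 -> matches Physics
  - enrollment 7 (Dana): course_id=2 -> matches Algebra
All 7 rows appear; 1 has NULL course.

SQL:
SELECT a.student, b.title AS course
FROM enrollments a
LEFT JOIN courses b ON a.course_id = b.id

Result:
student | course 
--------+--------
Aaron   | Algebra
Hank    | Algebra
Fiona   | Algebra
Grace   | Algebra
Olivia  | NULL   
Eve     | Physics
Dana    | Algebra


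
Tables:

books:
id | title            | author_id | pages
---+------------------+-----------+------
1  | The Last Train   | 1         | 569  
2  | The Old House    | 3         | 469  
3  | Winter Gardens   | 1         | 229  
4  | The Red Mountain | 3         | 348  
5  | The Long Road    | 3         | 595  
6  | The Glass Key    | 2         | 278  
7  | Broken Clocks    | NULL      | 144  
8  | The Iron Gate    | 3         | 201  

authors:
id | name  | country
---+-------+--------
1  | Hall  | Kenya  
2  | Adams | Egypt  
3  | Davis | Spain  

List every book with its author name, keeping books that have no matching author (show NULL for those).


LEFT JOIN keeps every row from books (the left table); where author_id has no match in authors, the author columns become NULL. Walk through each book:
  - book 1 (The Last Train): author_id=1 -> matches Hall
  - book 2 (The Old House): author_id=3 -> matches Davis
  - book 3 (Winter Gardens): author_id=1 -> matches Hall
  - book 4 (The Red Mountain): author_id=3 -> matches Davis
  - book 5 (The Long Road): author_id=3 -> matches Davis
  - book 6 (The Glass Key): author_id=2 -> matches Adams
  - book 7 (Broken Clocks): author_id=NULL, no match -> kept with NULL
  - book 8 (The Iron Gate): author_id=3 -> matches Davis
All 8 rows appear; 1 has NULL author.

SQL:
SELECT a.title, b.name AS author
FROM books a
LEFT JOIN authors b ON a.author_id = b.id

Result:
title            | author
-----------------+-------
The Last Train   | Hall  
The Old House    | Davis 
Winter Gardens   | Hall  
The Red Mountain | Davis 
The Long Road    | Davis 
The Glass Key    | Adams 
Broken Clocks    | NULL  
The Iron Gate    | Davis 


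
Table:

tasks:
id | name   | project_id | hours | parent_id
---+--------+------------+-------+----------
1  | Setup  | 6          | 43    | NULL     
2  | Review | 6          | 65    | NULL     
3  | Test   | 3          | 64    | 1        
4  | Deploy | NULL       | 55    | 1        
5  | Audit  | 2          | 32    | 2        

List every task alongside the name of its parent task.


This is a self-join: tasks is joined to a second copy of itself, matching each row's parent_id to another row's id. Use LEFT JOIN so rows with parent_id=NULL are kept.
  - task 1 (Setup): parent_id=NULL -> NULL
  - task 2 (Review): parent_id=NULL -> NULL
  - task 3 (Test): parent_id=1 -> Setup
  - task 4 (Deploy): parent_id=1 -> Setup
  - task 5 (Audit): parent_id=2 -> Review

SQL:
SELECT a.name AS item, b.name AS parent
FROM tasks a
LEFT JOIN tasks b ON a.parent_id = b.id

Result:
item   | parent
-------+-------
Setup  | NULL  
Review | NULL  
Test   | Setup 
Deploy | Setup 
Audit  | Review


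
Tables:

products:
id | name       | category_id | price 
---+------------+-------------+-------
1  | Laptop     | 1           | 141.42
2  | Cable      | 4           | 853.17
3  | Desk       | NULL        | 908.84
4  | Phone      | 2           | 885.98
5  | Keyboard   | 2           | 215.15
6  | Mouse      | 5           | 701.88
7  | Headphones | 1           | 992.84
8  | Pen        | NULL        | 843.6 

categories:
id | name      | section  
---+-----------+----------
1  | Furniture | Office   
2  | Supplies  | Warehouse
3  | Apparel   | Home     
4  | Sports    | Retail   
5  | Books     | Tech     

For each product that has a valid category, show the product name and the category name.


INNER JOIN keeps only products rows whose category_id matches an id in categories. Walk through each product:
  - product 1 (Laptop): category_id=1 -> matches Furniture
  - product 2 (Cable): category_id=4 -> matches Sports
  - product 3 (Desk): category_id=NULL, no match -> dropped
  - product 4 (Phone): category_id=2 -> matches Supplies
  - product 5 (Keyboard): category_id=2 -> matches Supplies
  - product 6 (Mouse): category_id=5 -> matches Books
  - product 7 (Headphones): category_id=1 -> matches Furniture
  - product 8 (Pen): category_id=NULL, no match -> dropped
So 2 of 8 rows are dropped.

SQL:
SELECT a.name, b.name AS category
FROM products a
INNER JOIN categories b ON a.category_id = b.id

Result:
name       | category 
-----------+----------
Laptop     | Furniture
Cable      | Sports   
Phone      | Supplies 
Keyboard   | Supplies 
Mouse      | Books    
Headphones | Furniture


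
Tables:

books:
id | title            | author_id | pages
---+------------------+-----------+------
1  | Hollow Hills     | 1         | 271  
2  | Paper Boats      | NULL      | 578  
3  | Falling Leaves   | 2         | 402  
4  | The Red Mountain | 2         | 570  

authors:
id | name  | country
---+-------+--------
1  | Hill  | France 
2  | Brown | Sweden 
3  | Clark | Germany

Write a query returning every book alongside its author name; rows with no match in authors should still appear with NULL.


LEFT JOIN keeps every row from books (the left table); where author_id has no match in authors, the author columns become NULL. Walk through each book:
  - book 1 (Hollow Hills): author_id=1 -> matches Hill
  - book 2 (Paper Boats): author_id=NULL, no match -> kept with NULL
  - book 3 (Falling Leaves): author_id=2 -> matches Brown
  - book 4 (The Red Mountain): author_id=2 -> matches Brown
All 4 rows appear; 1 has NULL author.

SQL:
SELECT a.title, b.name AS author
FROM books a
LEFT JOIN authors b ON a.author_id = b.id

Result:
title            | author
-----------------+-------
Hollow Hills     | Hill  
Paper Boats      | NULL  
Falling Leaves   | Brown 
The Red Mountain | Brown 


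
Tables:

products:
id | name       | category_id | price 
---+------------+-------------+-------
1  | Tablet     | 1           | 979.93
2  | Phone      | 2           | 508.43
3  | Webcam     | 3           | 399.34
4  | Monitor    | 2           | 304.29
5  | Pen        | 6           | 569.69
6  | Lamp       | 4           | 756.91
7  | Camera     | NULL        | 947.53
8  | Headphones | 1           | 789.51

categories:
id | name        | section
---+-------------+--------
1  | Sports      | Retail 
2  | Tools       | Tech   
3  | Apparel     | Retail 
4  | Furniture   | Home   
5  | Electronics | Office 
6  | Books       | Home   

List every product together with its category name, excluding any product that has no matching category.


INNER JOIN keeps only products rows whose category_id matches an id in categories. Walk through each product:
  - product 1 (Tablet): category_id=1 -> matches Sports
  - product 2 (Phone): category_id=2 -> matches Tools
  - product 3 (Webcam): category_id=3 -> matches Apparel
  - product 4 (Monitor): category_id=2 -> matches Tools
  - product 5 (Pen): category_id=6 -> matches Books
  - product 6 (Lamp): category_id=4 -> matches Furniture
  - product 7 (Camera): category_id=NULL, no match -> dropped
  - product 8 (Headphones): category_id=1 -> matches Sports
So 1 of 8 rows is dropped.

SQL:
SELECT a.name, b.name AS category
FROM products a
INNER JOIN categories b ON a.category_id = b.id

Result:
name       | category 
-----------+----------
Tablet     | Sports   
Phone      | Tools    
Webcam     | Apparel  
Monitor    | Tools    
Pen        | Books    
Lamp       | Furniture
Headphones | Sports   


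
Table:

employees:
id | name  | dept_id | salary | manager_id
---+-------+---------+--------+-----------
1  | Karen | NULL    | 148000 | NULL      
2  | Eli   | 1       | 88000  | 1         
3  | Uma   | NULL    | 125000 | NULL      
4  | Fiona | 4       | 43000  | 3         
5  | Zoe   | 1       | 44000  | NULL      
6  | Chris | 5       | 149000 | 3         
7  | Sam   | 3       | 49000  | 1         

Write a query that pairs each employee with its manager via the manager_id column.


This is a self-join: employees is joined to a second copy of itself, matching each row's manager_id to another row's id. Use LEFT JOIN so rows with manager_id=NULL are kept.
  - employee 1 (Karen): manager_id=NULL -> NULL
  - employee 2 (Eli): manager_id=1 -> Karen
  - employee 3 (Uma): manager_id=NULL -> NULL
  - employee 4 (Fiona): manager_id=3 -> Uma
  - employee 5 (Zoe): manager_id=NULL -> NULL
  - employee 6 (Chris): manager_id=3 -> Uma
  - employee 7 (Sam): manager_id=1 -> Karen

SQL:
SELECT a.name AS item, b.name AS manager
FROM employees a
LEFT JOIN employees b ON a.manager_id = b.id

Result:
item  | manager
------+--------
Karen | NULL   
Eli   | Karen  
Uma   | NULL   
Fiona | Uma    
Zoe   | NULL   
Chris | Uma    
Sam   | Karen  


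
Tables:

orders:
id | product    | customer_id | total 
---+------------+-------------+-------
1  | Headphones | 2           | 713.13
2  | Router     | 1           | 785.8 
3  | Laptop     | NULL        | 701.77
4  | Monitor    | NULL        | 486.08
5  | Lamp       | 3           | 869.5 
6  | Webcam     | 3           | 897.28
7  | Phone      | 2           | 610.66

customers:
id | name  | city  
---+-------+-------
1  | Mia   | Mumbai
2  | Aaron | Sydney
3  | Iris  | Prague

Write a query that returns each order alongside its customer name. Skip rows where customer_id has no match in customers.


INNER JOIN keeps only orders rows whose customer_id matches an id in customers. Walk through each order:
  - order 1 (Headphones): customer_id=2 -> matches Aaron
  - order 2 (Router): customer_id=1 -> matches Mia
  - order 3 (Laptop): customer_id=NULL, no match -> dropped
  - order 4 (Monitor): customer_id=NULL, no match -> dropped
  - order 5 (Lamp): customer_id=3 -> matches Iris
  - order 6 (Webcam): customer_id=3 -> matches Iris
  - order 7 (Phone): customer_id=2 -> matches Aaron
So 2 of 7 rows are dropped.

SQL:
SELECT a.product, b.name AS customer
FROM orders a
INNER JOIN customers b ON a.customer_id = b.id

Result:
product    | customer
-----------+---------
Headphones | Aaron   
Router     | Mia     
Lamp       | Iris    
Webcam     | Iris    
Phone      | Aaron   


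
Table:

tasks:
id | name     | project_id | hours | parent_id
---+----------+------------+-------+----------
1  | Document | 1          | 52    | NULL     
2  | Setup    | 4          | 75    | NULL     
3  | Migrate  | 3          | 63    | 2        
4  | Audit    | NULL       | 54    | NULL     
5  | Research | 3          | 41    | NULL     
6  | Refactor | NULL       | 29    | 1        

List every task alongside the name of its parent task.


This is a self-join: tasks is joined to a second copy of itself, matching each row's parent_id to another row's id. Use LEFT JOIN so rows with parent_id=NULL are kept.
  - task 1 (Document): parent_id=NULL -> NULL
  - task 2 (Setup): parent_id=NULL -> NULL
  - task 3 (Migrate): parent_id=2 -> Setup
  - task 4 (Audit): parent_id=NULL -> NULL
  - task 5 (Research): parent_id=NULL -> NULL
  - task 6 (Refactor): parent_id=1 -> Document

SQL:
SELECT a.name AS item, b.name AS parent
FROM tasks a
LEFT JOIN tasks b ON a.parent_id = b.id

Result:
item     | parent  
---------+---------
Document | NULL    
Setup    | NULL    
Migrate  | Setup   
Audit    | NULL    
Research | NULL    
Refactor | Document


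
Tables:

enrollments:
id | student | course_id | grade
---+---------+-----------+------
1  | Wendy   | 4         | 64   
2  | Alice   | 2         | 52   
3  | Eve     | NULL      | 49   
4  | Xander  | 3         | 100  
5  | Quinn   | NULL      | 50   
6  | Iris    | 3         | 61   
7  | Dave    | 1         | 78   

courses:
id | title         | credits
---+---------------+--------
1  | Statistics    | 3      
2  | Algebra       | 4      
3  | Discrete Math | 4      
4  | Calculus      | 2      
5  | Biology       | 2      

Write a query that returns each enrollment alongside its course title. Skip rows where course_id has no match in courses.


INNER JOIN keeps only enrollments rows whose course_id matches an id in courses. Walk through each enrollment:
  - enrollment 1 (Wendy): course_id=4 -> matches Calculus
  - enrollment 2 (Alice): course_id=2 -> matches Algebra
  - enrollment 3 (Eve): course_id=NULL, no match -> dropped
  - enrollment 4 (Xander): course_id=3 -> matches Discrete Math
  - enrollment 5 (Quinn): course_id=NULL, no match -> dropped
  - enrollment 6 (Iris): course_id=3 -> matches Discrete Math
  - enrollment 7 (Dave): course_id=1 -> matches Statistics
So 2 of 7 rows are dropped.

SQL:
SELECT a.student, b.title AS course
FROM enrollments a
INNER JOIN courses b ON a.course_id = b.id

Result:
student | course       
--------+--------------
Wendy   | Calculus     
Alice   | Algebra      
Xander  | Discrete Math
Iris    | Discrete Math
Dave    | Statistics   


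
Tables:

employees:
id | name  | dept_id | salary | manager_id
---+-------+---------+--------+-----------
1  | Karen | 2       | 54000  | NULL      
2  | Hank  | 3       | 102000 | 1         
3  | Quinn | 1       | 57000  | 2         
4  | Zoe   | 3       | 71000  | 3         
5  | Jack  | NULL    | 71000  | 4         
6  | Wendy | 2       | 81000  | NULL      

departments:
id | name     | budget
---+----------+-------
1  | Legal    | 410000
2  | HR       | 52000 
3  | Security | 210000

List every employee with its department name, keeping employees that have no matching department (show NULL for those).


LEFT JOIN keeps every row from employees (the left table); where dept_id has no match in departments, the department columns become NULL. Walk through each employee:
  - employee 1 (Karen): dept_id=2 -> matches HR
  - employee 2 (Hank): dept_id=3 -> matches Security
  - employee 3 (Quinn): dept_id=1 -> matches Legal
  - employee 4 (Zoe): dept_id=3 -> matches Security
  - employee 5 (Jack): dept_id=NULL, no match -> kept with NULL
  - employee 6 (Wendy): dept_id=2 -> matches HR
All 6 rows appear; 1 has NULL department.

SQL:
SELECT a.name, b.name AS department
FROM employees a
LEFT JOIN departments b ON a.dept_id = b.id

Result:
name  | department
------+-----------
Karen | HR        
Hank  | Security  
Quinn | Legal     
Zoe   | Security  
Jack  | NULL      
Wendy | HR        


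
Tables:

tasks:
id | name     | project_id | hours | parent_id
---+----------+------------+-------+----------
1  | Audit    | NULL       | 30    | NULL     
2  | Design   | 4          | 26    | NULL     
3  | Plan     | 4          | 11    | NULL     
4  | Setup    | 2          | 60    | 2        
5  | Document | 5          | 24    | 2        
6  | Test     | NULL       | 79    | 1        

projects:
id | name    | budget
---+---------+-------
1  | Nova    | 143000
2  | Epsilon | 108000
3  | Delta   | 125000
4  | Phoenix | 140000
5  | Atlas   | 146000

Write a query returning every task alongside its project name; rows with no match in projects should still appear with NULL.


LEFT JOIN keeps every row from tasks (the left table); where project_id has no match in projects, the project columns become NULL. Walk through each task:
  - task 1 (Audit): project_id=NULL, no match -> kept with NULL
  - task 2 (Design): project_id=4 -> matches Phoenix
  - task 3 (Plan): project_id=4 -> matches Phoenix
  - task 4 (Setup): project_id=2 -> matches Epsilon
  - task 5 (Document): project_id=5 -> matches Atlas
  - task 6 (Test): project_id=NULL, no match -> kept with NULL
All 6 rows appear; 2 have NULL project.

SQL:
SELECT a.name, b.name AS project
FROM tasks a
LEFT JOIN projects b ON a.project_id = b.id

Result:
name     | project
---------+--------
Audit    | NULL   
Design   | Phoenix
Plan     | Phoenix
Setup    | Epsilon
Document | Atlas  
Test     | NULL   


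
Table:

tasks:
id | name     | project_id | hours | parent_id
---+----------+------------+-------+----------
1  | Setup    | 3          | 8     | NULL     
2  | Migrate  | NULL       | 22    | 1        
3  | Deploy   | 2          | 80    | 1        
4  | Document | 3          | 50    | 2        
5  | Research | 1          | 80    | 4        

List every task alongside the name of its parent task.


This is a self-join: tasks is joined to a second copy of itself, matching each row's parent_id to another row's id. Use LEFT JOIN so rows with parent_id=NULL are kept.
  - task 1 (Setup): parent_id=NULL -> NULL
  - task 2 (Migrate): parent_id=1 -> Setup
  - task 3 (Deploy): parent_id=1 -> Setup
  - task 4 (Document): parent_id=2 -> Migrate
  - task 5 (Research): parent_id=4 -> Document

SQL:
SELECT a.name AS item, b.name AS parent
FROM tasks a
LEFT JOIN tasks b ON a.parent_id = b.id

Result:
item     | parent  
---------+---------
Setup    | NULL    
Migrate  | Setup   
Deploy   | Setup   
Document | Migrate 
Research | Document


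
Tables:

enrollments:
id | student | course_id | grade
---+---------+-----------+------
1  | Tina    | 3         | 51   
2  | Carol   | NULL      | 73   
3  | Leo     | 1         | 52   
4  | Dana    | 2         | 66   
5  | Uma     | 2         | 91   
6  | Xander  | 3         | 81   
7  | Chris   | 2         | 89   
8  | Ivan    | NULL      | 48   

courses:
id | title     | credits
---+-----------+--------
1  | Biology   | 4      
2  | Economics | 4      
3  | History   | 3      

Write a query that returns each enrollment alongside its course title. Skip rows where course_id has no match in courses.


INNER JOIN keeps only enrollments rows whose course_id matches an id in courses. Walk through each enrollment:
  - enrollment 1 (Tina): course_id=3 -> matches History
  - enrollment 2 (Carol): course_id=NULL, no match -> dropped
  - enrollment 3 (Leo): course_id=1 -> matches Biology
  - enrollment 4 (Dana): course_id=2 -> matches Economics
  - enrollment 5 (Uma): course_id=2 -> matches Economics
  - enrollment 6 (Xander): course_id=3 -> matches History
  - enrollment 7 (Chris): course_id=2 -> matches Economics
  - enrollment 8 (Ivan): course_id=NULL, no match -> dropped
So 2 of 8 rows are dropped.

SQL:
SELECT a.student, b.title AS course
FROM enrollments a
INNER JOIN courses b ON a.course_id = b.id

Result:
student | course   
--------+----------
Tina    | History  
Leo     | Biology  
Dana    | Economics
Uma     | Economics
Xander  | History  
Chris   | Economics


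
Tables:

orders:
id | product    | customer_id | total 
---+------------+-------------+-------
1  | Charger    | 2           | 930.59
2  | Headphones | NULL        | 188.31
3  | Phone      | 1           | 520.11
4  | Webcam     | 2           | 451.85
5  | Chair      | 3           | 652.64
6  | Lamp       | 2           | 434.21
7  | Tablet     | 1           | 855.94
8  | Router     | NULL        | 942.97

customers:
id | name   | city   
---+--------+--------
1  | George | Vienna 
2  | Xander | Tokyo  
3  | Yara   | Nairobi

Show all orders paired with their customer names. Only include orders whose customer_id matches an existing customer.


INNER JOIN keeps only orders rows whose customer_id matches an id in customers. Walk through each order:
  - order 1 (Charger): customer_id=2 -> matches Xander
  - order 2 (Headphones): customer_id=NULL, no match -> dropped
  - order 3 (Phone): customer_id=1 -> matches George
  - order 4 (Webcam): customer_id=2 -> matches Xander
  - order 5 (Chair): customer_id=3 -> matches Yara
  - order 6 (Lamp): customer_id=2 -> matches Xander
  - order 7 (Tablet): customer_id=1 -> matches George
  - order 8 (Router): customer_id=NULL, no match -> dropped
So 2 of 8 rows are dropped.

SQL:
SELECT a.product, b.name AS customer
FROM orders a
INNER JOIN customers b ON a.customer_id = b.id

Result:
product | customer
--------+---------
Charger | Xander  
Phone   | George  
Webcam  | Xander  
Chair   | Yara    
Lamp    | Xander  
Tablet  | George  
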